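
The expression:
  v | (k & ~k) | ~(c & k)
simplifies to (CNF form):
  v | ~c | ~k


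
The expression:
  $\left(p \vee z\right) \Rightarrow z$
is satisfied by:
  {z: True, p: False}
  {p: False, z: False}
  {p: True, z: True}


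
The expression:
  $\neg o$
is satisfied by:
  {o: False}


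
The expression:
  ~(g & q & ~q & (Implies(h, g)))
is always true.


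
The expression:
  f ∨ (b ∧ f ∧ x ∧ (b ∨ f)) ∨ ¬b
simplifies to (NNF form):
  f ∨ ¬b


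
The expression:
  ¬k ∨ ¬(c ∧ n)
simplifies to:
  ¬c ∨ ¬k ∨ ¬n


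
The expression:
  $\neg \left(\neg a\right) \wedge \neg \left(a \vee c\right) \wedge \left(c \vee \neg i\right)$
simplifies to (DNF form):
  $\text{False}$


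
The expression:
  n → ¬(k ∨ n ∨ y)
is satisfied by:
  {n: False}


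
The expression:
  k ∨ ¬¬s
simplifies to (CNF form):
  k ∨ s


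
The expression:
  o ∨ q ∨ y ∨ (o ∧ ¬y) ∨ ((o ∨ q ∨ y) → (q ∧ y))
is always true.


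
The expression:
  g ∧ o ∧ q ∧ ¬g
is never true.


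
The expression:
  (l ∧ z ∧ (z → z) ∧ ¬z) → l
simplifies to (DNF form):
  True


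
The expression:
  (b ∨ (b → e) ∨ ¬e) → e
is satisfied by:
  {e: True}


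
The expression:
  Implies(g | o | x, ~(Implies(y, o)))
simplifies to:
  ~o & (y | ~g) & (y | ~x)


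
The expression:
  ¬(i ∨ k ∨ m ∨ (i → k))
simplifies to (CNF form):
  False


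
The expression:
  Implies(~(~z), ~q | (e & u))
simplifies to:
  ~q | ~z | (e & u)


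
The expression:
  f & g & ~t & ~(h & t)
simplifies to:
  f & g & ~t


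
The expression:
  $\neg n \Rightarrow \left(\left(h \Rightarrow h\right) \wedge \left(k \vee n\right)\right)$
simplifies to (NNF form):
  $k \vee n$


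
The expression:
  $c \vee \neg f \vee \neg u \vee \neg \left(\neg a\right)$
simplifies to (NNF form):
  $a \vee c \vee \neg f \vee \neg u$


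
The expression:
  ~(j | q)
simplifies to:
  ~j & ~q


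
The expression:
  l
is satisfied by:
  {l: True}


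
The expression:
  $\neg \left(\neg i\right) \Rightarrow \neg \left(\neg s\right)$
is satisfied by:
  {s: True, i: False}
  {i: False, s: False}
  {i: True, s: True}


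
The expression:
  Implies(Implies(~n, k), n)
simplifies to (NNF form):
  n | ~k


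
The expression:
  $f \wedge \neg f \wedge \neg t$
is never true.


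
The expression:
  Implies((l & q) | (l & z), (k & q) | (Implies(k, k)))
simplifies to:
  True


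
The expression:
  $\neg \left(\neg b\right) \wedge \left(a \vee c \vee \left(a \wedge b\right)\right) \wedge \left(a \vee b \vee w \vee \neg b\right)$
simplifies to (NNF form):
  $b \wedge \left(a \vee c\right)$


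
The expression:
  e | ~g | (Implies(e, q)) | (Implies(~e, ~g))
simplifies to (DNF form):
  True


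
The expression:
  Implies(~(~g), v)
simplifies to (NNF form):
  v | ~g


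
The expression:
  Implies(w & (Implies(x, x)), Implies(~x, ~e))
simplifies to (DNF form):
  x | ~e | ~w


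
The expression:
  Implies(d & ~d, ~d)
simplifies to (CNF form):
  True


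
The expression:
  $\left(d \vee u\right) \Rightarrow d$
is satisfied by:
  {d: True, u: False}
  {u: False, d: False}
  {u: True, d: True}


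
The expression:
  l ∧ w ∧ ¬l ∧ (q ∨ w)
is never true.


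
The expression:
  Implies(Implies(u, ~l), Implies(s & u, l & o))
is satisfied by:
  {l: True, s: False, u: False}
  {s: False, u: False, l: False}
  {l: True, u: True, s: False}
  {u: True, s: False, l: False}
  {l: True, s: True, u: False}
  {s: True, l: False, u: False}
  {l: True, u: True, s: True}


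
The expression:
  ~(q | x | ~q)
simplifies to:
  False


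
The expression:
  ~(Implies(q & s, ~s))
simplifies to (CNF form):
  q & s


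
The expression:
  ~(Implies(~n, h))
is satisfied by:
  {n: False, h: False}


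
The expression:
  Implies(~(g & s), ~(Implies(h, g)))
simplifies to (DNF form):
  (g & s) | (h & ~g)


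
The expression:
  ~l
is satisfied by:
  {l: False}


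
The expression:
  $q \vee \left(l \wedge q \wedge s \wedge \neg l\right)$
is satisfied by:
  {q: True}


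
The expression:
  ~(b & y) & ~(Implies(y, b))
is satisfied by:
  {y: True, b: False}


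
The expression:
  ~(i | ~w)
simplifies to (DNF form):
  w & ~i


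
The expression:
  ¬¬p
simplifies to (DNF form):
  p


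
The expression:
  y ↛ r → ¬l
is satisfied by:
  {r: True, l: False, y: False}
  {l: False, y: False, r: False}
  {r: True, y: True, l: False}
  {y: True, l: False, r: False}
  {r: True, l: True, y: False}
  {l: True, r: False, y: False}
  {r: True, y: True, l: True}


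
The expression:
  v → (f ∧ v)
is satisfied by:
  {f: True, v: False}
  {v: False, f: False}
  {v: True, f: True}


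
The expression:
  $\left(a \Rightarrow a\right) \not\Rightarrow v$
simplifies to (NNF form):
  $\neg v$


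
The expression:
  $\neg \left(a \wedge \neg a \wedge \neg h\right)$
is always true.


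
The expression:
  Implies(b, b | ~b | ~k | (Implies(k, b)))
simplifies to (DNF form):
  True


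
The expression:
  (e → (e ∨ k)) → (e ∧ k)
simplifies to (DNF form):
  e ∧ k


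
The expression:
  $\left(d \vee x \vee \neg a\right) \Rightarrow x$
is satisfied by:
  {a: True, x: True, d: False}
  {x: True, d: False, a: False}
  {a: True, x: True, d: True}
  {x: True, d: True, a: False}
  {a: True, d: False, x: False}


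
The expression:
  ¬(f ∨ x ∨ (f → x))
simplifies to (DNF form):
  False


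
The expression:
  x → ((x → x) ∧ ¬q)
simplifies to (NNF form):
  ¬q ∨ ¬x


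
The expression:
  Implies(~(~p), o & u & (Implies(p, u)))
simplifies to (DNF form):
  ~p | (o & u)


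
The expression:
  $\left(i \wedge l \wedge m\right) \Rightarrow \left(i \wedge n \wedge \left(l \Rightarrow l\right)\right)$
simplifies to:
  $n \vee \neg i \vee \neg l \vee \neg m$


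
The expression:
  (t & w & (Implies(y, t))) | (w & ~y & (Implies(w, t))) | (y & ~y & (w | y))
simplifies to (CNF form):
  t & w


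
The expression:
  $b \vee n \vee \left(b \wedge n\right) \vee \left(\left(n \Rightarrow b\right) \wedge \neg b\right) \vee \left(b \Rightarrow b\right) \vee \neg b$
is always true.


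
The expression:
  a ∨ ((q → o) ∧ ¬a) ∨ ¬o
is always true.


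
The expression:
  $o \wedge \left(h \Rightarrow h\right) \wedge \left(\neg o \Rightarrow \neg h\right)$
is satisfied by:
  {o: True}


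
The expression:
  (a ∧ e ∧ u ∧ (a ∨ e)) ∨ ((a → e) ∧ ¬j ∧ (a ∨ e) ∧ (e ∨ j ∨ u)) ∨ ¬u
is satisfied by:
  {e: True, a: True, j: False, u: False}
  {e: True, a: False, j: False, u: False}
  {e: True, j: True, a: True, u: False}
  {e: True, j: True, a: False, u: False}
  {a: True, e: False, j: False, u: False}
  {e: False, a: False, j: False, u: False}
  {j: True, a: True, e: False, u: False}
  {j: True, e: False, a: False, u: False}
  {e: True, u: True, a: True, j: False}
  {e: True, u: True, a: False, j: False}
  {e: True, u: True, j: True, a: True}


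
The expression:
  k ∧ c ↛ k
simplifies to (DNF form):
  False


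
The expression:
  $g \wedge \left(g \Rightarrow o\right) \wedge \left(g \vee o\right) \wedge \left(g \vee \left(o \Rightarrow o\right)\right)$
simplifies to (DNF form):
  $g \wedge o$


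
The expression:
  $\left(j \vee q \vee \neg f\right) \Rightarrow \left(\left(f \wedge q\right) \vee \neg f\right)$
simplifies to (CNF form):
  $q \vee \neg f \vee \neg j$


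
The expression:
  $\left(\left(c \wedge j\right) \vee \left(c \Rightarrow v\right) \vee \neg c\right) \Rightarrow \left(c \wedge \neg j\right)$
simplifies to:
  $c \wedge \neg j$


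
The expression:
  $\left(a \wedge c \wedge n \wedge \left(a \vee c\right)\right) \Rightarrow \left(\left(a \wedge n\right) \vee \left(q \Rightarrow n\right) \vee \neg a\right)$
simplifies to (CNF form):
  $\text{True}$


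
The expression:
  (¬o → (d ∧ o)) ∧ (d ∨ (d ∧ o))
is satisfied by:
  {d: True, o: True}


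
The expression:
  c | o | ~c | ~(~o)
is always true.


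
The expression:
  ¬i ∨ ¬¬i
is always true.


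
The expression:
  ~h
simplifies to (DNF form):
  ~h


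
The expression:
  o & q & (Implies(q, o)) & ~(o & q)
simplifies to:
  False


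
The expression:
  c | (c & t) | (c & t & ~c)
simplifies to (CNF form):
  c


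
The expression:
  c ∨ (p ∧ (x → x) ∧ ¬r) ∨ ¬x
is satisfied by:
  {c: True, p: True, r: False, x: False}
  {c: True, r: False, p: False, x: False}
  {c: True, p: True, r: True, x: False}
  {c: True, r: True, p: False, x: False}
  {p: True, c: False, r: False, x: False}
  {c: False, r: False, p: False, x: False}
  {p: True, r: True, c: False, x: False}
  {r: True, c: False, p: False, x: False}
  {x: True, p: True, c: True, r: False}
  {x: True, c: True, r: False, p: False}
  {x: True, p: True, c: True, r: True}
  {x: True, c: True, r: True, p: False}
  {x: True, p: True, c: False, r: False}


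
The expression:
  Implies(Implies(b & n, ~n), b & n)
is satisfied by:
  {b: True, n: True}


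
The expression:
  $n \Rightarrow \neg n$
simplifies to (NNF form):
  $\neg n$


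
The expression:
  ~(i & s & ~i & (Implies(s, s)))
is always true.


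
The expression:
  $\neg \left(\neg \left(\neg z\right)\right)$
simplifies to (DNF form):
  $\neg z$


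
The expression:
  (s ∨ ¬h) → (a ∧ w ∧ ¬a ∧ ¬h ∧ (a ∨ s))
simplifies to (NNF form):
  h ∧ ¬s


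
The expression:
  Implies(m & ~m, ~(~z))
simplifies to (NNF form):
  True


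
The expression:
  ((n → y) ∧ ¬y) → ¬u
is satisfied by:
  {n: True, y: True, u: False}
  {n: True, u: False, y: False}
  {y: True, u: False, n: False}
  {y: False, u: False, n: False}
  {n: True, y: True, u: True}
  {n: True, u: True, y: False}
  {y: True, u: True, n: False}


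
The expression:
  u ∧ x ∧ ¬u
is never true.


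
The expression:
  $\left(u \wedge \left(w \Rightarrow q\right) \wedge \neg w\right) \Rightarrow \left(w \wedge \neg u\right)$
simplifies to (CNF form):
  $w \vee \neg u$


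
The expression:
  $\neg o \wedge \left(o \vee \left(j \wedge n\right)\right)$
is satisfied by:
  {j: True, n: True, o: False}


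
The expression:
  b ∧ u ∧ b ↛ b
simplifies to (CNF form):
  False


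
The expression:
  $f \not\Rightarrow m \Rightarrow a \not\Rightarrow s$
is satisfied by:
  {m: True, a: True, s: False, f: False}
  {m: True, a: False, s: False, f: False}
  {m: True, s: True, a: True, f: False}
  {m: True, s: True, a: False, f: False}
  {a: True, m: False, s: False, f: False}
  {a: False, m: False, s: False, f: False}
  {s: True, a: True, m: False, f: False}
  {s: True, a: False, m: False, f: False}
  {f: True, m: True, a: True, s: False}
  {f: True, m: True, a: False, s: False}
  {f: True, m: True, s: True, a: True}
  {f: True, m: True, s: True, a: False}
  {f: True, a: True, s: False, m: False}


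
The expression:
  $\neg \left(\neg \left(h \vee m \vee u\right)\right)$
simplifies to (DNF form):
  $h \vee m \vee u$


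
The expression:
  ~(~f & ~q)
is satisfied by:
  {q: True, f: True}
  {q: True, f: False}
  {f: True, q: False}


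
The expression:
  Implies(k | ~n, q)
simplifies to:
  q | (n & ~k)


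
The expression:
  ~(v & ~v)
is always true.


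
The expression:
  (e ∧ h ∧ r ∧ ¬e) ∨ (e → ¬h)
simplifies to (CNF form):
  ¬e ∨ ¬h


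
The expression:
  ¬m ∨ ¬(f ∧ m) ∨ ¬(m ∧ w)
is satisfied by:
  {w: False, m: False, f: False}
  {f: True, w: False, m: False}
  {m: True, w: False, f: False}
  {f: True, m: True, w: False}
  {w: True, f: False, m: False}
  {f: True, w: True, m: False}
  {m: True, w: True, f: False}


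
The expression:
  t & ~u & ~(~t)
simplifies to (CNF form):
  t & ~u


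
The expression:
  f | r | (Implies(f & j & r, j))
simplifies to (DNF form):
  True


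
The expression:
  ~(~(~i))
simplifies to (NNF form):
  ~i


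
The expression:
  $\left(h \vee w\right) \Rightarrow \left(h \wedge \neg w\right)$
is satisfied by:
  {w: False}


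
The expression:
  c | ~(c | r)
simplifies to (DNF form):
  c | ~r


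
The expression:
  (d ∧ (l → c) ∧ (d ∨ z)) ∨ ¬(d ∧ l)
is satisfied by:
  {c: True, l: False, d: False}
  {l: False, d: False, c: False}
  {d: True, c: True, l: False}
  {d: True, l: False, c: False}
  {c: True, l: True, d: False}
  {l: True, c: False, d: False}
  {d: True, l: True, c: True}


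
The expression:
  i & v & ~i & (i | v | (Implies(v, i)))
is never true.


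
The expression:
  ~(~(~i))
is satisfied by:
  {i: False}


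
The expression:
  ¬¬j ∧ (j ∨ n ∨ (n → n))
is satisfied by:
  {j: True}


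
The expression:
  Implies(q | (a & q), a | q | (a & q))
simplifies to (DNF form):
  True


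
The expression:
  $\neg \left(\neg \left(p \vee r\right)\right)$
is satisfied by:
  {r: True, p: True}
  {r: True, p: False}
  {p: True, r: False}


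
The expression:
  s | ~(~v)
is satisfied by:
  {v: True, s: True}
  {v: True, s: False}
  {s: True, v: False}


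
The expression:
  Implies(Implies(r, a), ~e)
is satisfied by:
  {r: True, e: False, a: False}
  {r: False, e: False, a: False}
  {a: True, r: True, e: False}
  {a: True, r: False, e: False}
  {e: True, r: True, a: False}


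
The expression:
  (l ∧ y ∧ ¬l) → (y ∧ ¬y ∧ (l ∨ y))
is always true.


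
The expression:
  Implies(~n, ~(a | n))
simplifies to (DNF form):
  n | ~a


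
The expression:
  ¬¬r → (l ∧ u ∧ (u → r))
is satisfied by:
  {l: True, u: True, r: False}
  {l: True, u: False, r: False}
  {u: True, l: False, r: False}
  {l: False, u: False, r: False}
  {r: True, l: True, u: True}


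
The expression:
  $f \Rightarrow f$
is always true.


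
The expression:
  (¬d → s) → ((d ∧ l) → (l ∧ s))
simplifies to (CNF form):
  s ∨ ¬d ∨ ¬l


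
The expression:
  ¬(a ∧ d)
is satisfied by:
  {d: False, a: False}
  {a: True, d: False}
  {d: True, a: False}


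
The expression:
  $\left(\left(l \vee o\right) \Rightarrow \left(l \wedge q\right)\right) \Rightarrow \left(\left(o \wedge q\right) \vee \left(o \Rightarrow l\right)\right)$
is always true.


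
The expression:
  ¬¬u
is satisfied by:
  {u: True}


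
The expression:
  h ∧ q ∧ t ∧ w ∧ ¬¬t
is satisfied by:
  {t: True, h: True, w: True, q: True}


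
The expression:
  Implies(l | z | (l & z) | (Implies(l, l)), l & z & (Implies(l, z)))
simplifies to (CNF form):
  l & z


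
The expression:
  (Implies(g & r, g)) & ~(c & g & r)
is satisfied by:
  {g: False, c: False, r: False}
  {r: True, g: False, c: False}
  {c: True, g: False, r: False}
  {r: True, c: True, g: False}
  {g: True, r: False, c: False}
  {r: True, g: True, c: False}
  {c: True, g: True, r: False}


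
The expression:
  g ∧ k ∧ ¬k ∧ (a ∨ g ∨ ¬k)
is never true.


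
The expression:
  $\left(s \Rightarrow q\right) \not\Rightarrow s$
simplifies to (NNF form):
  $\neg s$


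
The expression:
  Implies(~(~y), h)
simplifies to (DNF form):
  h | ~y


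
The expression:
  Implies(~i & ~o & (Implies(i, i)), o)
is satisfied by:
  {i: True, o: True}
  {i: True, o: False}
  {o: True, i: False}


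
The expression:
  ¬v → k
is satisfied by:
  {k: True, v: True}
  {k: True, v: False}
  {v: True, k: False}


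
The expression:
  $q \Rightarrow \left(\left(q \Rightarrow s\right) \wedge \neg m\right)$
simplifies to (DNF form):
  $\left(s \wedge \neg m\right) \vee \neg q$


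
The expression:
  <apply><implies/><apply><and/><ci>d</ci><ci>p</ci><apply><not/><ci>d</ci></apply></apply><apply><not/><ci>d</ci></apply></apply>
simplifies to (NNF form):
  <true/>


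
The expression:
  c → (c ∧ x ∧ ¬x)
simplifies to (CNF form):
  ¬c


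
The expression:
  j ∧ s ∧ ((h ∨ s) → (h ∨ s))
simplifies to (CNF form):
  j ∧ s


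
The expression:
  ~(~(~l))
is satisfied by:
  {l: False}


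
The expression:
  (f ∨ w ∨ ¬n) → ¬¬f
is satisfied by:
  {f: True, n: True, w: False}
  {f: True, n: False, w: False}
  {w: True, f: True, n: True}
  {w: True, f: True, n: False}
  {n: True, w: False, f: False}


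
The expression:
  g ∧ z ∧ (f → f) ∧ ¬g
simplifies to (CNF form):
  False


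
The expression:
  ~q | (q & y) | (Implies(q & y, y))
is always true.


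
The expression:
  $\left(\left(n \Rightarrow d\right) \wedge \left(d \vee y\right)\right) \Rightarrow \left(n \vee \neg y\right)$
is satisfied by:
  {n: True, y: False}
  {y: False, n: False}
  {y: True, n: True}


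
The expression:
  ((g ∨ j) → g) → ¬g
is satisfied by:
  {g: False}


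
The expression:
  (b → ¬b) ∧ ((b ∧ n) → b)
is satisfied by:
  {b: False}


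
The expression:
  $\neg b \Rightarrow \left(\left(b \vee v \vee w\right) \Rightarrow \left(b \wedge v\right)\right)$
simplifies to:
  $b \vee \left(\neg v \wedge \neg w\right)$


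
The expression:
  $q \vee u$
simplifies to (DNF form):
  $q \vee u$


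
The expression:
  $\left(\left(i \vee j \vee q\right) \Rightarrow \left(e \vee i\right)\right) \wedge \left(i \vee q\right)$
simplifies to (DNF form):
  $i \vee \left(e \wedge q\right)$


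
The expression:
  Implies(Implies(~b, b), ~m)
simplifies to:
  ~b | ~m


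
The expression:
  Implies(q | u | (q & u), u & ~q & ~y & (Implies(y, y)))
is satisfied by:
  {u: False, q: False, y: False}
  {y: True, u: False, q: False}
  {u: True, y: False, q: False}


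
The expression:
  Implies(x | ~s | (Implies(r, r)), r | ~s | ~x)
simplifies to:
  r | ~s | ~x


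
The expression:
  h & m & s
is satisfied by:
  {h: True, m: True, s: True}


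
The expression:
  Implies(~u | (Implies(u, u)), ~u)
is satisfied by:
  {u: False}


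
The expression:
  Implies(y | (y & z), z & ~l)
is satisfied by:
  {z: True, l: False, y: False}
  {l: False, y: False, z: False}
  {z: True, l: True, y: False}
  {l: True, z: False, y: False}
  {y: True, z: True, l: False}


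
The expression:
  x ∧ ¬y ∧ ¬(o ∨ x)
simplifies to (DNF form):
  False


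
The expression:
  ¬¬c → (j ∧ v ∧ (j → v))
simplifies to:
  (j ∧ v) ∨ ¬c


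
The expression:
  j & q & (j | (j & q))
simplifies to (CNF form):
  j & q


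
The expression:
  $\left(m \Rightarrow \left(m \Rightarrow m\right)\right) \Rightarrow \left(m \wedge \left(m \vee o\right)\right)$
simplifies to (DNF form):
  $m$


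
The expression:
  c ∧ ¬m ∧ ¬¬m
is never true.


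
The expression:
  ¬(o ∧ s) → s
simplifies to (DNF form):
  s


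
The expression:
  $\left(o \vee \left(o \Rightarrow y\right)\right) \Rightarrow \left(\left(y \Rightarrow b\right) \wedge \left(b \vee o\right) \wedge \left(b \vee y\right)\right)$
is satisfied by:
  {b: True}


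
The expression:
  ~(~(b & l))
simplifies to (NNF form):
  b & l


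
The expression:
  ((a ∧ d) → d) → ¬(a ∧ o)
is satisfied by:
  {o: False, a: False}
  {a: True, o: False}
  {o: True, a: False}


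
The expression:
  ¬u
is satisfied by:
  {u: False}


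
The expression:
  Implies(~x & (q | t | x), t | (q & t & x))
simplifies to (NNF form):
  t | x | ~q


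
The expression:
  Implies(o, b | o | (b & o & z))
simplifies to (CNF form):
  True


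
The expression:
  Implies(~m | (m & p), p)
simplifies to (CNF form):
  m | p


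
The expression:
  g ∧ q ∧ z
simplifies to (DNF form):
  g ∧ q ∧ z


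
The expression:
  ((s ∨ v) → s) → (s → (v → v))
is always true.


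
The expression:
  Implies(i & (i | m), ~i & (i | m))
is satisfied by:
  {i: False}


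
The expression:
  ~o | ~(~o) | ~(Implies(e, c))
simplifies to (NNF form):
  True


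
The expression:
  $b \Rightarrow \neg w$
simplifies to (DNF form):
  $\neg b \vee \neg w$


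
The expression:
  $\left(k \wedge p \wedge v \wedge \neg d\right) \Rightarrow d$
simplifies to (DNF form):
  $d \vee \neg k \vee \neg p \vee \neg v$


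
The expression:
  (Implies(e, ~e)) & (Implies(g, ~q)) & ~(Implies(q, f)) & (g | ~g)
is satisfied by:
  {q: True, g: False, e: False, f: False}


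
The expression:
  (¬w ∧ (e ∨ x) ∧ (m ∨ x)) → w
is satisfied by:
  {w: True, m: False, e: False, x: False}
  {w: True, e: True, m: False, x: False}
  {w: True, m: True, e: False, x: False}
  {w: True, e: True, m: True, x: False}
  {x: True, w: True, m: False, e: False}
  {x: True, w: True, e: True, m: False}
  {x: True, w: True, m: True, e: False}
  {x: True, w: True, e: True, m: True}
  {x: False, m: False, e: False, w: False}
  {e: True, x: False, m: False, w: False}
  {m: True, x: False, e: False, w: False}


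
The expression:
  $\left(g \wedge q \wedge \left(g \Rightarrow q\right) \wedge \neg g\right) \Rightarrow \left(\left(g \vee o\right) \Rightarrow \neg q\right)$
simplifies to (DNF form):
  $\text{True}$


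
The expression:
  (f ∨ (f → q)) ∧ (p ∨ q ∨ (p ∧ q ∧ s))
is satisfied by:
  {q: True, p: True}
  {q: True, p: False}
  {p: True, q: False}


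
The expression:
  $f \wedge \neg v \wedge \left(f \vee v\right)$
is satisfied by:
  {f: True, v: False}


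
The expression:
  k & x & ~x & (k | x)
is never true.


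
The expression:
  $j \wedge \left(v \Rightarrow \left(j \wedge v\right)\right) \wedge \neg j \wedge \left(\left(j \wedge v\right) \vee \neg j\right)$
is never true.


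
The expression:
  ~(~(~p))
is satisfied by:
  {p: False}


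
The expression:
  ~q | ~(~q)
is always true.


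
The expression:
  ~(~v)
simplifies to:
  v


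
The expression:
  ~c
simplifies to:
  ~c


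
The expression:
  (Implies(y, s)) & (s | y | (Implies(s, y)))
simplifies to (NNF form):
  s | ~y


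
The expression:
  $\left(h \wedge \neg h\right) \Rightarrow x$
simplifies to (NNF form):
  $\text{True}$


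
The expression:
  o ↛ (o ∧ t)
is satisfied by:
  {o: True, t: False}


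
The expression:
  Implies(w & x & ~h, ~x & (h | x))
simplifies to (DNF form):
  h | ~w | ~x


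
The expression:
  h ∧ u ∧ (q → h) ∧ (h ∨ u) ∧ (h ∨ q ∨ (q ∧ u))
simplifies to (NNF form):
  h ∧ u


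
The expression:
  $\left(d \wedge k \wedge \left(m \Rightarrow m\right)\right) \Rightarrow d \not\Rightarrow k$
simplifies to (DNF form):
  $\neg d \vee \neg k$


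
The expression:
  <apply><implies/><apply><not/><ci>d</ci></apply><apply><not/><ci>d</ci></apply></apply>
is always true.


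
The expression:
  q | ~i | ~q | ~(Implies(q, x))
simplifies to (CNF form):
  True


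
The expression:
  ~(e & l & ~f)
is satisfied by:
  {f: True, l: False, e: False}
  {l: False, e: False, f: False}
  {f: True, e: True, l: False}
  {e: True, l: False, f: False}
  {f: True, l: True, e: False}
  {l: True, f: False, e: False}
  {f: True, e: True, l: True}


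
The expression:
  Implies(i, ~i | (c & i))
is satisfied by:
  {c: True, i: False}
  {i: False, c: False}
  {i: True, c: True}


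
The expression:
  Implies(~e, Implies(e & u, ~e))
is always true.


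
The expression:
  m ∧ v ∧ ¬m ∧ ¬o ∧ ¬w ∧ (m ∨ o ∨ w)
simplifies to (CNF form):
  False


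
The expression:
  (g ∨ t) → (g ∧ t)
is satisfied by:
  {t: False, g: False}
  {g: True, t: True}


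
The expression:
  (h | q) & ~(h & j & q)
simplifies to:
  (h & ~q) | (q & ~h) | (q & ~j)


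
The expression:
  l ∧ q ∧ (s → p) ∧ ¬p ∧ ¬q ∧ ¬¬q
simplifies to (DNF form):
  False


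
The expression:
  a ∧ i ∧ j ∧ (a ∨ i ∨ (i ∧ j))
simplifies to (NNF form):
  a ∧ i ∧ j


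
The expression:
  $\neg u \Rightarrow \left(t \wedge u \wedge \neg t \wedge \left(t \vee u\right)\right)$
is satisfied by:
  {u: True}


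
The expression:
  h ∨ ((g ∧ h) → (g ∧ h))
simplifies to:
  True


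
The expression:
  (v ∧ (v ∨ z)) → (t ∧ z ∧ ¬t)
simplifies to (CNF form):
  ¬v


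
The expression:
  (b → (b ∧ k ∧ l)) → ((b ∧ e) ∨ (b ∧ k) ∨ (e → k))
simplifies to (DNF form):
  b ∨ k ∨ ¬e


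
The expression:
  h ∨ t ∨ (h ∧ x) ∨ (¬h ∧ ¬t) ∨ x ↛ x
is always true.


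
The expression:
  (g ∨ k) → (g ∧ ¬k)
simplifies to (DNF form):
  ¬k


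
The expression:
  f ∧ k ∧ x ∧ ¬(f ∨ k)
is never true.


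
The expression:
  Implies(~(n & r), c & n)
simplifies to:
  n & (c | r)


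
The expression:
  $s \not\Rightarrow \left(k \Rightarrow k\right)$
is never true.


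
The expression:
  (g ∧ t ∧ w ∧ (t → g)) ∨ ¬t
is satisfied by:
  {g: True, w: True, t: False}
  {g: True, w: False, t: False}
  {w: True, g: False, t: False}
  {g: False, w: False, t: False}
  {t: True, g: True, w: True}


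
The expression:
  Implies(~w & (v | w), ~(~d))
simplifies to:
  d | w | ~v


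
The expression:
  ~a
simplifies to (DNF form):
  ~a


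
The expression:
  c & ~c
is never true.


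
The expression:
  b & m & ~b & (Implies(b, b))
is never true.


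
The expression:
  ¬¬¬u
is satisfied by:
  {u: False}


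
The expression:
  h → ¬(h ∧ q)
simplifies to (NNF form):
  ¬h ∨ ¬q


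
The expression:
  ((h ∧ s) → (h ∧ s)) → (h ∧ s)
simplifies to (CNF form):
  h ∧ s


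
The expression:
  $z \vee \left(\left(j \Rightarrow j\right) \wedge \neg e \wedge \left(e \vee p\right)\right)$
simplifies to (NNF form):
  $z \vee \left(p \wedge \neg e\right)$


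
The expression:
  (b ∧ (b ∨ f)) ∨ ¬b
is always true.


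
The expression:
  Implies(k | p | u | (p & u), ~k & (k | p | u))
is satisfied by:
  {k: False}


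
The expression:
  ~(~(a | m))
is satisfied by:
  {a: True, m: True}
  {a: True, m: False}
  {m: True, a: False}


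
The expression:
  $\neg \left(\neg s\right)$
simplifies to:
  $s$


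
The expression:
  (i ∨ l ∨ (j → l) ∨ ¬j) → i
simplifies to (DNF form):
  i ∨ (j ∧ ¬l)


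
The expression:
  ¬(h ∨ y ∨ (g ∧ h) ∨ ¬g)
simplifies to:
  g ∧ ¬h ∧ ¬y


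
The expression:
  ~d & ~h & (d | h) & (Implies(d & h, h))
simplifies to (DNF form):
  False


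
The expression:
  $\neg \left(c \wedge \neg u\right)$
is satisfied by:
  {u: True, c: False}
  {c: False, u: False}
  {c: True, u: True}


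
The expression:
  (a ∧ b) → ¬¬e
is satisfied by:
  {e: True, a: False, b: False}
  {e: False, a: False, b: False}
  {b: True, e: True, a: False}
  {b: True, e: False, a: False}
  {a: True, e: True, b: False}
  {a: True, e: False, b: False}
  {a: True, b: True, e: True}


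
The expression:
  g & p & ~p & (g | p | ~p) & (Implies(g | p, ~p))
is never true.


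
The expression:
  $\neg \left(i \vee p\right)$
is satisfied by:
  {i: False, p: False}


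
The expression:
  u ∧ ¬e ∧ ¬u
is never true.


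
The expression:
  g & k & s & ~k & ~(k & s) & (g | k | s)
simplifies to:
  False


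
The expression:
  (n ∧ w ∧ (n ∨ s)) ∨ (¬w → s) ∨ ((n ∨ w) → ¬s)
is always true.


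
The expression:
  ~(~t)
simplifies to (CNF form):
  t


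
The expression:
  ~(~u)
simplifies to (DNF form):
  u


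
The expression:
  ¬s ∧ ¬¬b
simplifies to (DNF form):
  b ∧ ¬s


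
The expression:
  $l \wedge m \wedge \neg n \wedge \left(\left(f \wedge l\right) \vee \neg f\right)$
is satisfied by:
  {m: True, l: True, n: False}


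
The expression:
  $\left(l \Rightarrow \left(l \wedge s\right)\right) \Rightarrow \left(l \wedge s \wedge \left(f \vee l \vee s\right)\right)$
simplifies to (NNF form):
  $l$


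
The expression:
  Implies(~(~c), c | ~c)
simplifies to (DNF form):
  True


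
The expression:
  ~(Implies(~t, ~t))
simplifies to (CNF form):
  False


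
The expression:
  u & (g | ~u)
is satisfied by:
  {u: True, g: True}


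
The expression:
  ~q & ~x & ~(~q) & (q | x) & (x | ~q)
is never true.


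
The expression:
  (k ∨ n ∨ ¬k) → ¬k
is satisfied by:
  {k: False}


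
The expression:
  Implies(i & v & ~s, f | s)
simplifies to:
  f | s | ~i | ~v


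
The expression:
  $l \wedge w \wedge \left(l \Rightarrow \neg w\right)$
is never true.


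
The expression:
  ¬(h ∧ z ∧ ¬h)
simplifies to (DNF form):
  True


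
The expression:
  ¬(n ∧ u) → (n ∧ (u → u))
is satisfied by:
  {n: True}


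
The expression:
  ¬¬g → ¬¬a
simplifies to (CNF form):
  a ∨ ¬g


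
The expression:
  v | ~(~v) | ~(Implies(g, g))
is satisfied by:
  {v: True}


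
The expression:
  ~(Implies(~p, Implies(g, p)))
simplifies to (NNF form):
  g & ~p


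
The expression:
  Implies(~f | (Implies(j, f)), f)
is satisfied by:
  {f: True}


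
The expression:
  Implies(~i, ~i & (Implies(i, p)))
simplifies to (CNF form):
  True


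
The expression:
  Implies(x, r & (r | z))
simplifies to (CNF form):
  r | ~x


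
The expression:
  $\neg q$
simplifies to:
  $\neg q$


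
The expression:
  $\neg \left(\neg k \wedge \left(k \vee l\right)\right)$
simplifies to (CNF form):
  $k \vee \neg l$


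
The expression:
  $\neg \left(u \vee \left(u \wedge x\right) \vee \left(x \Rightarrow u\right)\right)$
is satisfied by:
  {x: True, u: False}


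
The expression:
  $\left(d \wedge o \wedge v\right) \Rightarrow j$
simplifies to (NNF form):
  $j \vee \neg d \vee \neg o \vee \neg v$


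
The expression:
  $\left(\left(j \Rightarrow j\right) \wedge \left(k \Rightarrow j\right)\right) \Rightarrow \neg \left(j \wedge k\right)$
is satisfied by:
  {k: False, j: False}
  {j: True, k: False}
  {k: True, j: False}


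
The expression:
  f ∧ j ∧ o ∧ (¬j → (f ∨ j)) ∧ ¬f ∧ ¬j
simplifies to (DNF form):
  False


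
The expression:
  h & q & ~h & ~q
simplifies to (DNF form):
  False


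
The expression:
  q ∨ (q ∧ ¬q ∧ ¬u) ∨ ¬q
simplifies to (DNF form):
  True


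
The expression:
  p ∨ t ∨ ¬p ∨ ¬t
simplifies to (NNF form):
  True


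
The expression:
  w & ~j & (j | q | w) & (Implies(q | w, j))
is never true.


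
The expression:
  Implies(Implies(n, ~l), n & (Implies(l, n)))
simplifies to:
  n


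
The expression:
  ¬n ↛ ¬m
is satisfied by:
  {m: True, n: False}


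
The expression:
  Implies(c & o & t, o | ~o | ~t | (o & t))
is always true.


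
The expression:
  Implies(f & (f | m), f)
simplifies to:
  True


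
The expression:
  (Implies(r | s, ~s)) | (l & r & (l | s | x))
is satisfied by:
  {r: True, l: True, s: False}
  {r: True, l: False, s: False}
  {l: True, r: False, s: False}
  {r: False, l: False, s: False}
  {r: True, s: True, l: True}


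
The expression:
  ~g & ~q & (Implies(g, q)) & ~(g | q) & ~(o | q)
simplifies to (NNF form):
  ~g & ~o & ~q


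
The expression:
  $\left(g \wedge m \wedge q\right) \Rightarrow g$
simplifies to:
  $\text{True}$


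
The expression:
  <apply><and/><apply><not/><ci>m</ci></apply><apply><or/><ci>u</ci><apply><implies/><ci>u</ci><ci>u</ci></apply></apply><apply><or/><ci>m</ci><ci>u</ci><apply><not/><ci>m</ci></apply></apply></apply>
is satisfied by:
  {m: False}


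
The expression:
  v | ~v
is always true.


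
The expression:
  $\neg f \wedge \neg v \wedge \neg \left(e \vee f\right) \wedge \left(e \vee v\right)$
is never true.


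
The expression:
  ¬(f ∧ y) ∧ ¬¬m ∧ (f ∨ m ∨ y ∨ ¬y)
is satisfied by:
  {m: True, y: False, f: False}
  {m: True, f: True, y: False}
  {m: True, y: True, f: False}


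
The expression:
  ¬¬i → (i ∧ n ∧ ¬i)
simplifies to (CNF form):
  ¬i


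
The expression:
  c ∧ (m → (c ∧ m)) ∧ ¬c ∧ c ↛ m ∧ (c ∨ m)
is never true.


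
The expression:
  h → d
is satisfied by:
  {d: True, h: False}
  {h: False, d: False}
  {h: True, d: True}


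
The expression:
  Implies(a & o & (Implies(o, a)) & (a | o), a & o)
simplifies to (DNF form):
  True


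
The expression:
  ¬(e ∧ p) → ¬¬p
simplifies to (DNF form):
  p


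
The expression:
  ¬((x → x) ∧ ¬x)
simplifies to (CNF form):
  x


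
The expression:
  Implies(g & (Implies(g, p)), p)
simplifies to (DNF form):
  True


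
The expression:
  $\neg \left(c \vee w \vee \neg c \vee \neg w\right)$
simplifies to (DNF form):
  $\text{False}$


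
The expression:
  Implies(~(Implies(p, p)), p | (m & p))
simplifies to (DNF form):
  True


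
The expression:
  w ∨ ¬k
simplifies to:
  w ∨ ¬k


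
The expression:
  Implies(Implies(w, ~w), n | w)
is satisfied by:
  {n: True, w: True}
  {n: True, w: False}
  {w: True, n: False}


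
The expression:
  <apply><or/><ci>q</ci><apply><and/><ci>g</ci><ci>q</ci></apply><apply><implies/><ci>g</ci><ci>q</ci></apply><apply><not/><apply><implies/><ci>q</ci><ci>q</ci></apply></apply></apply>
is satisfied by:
  {q: True, g: False}
  {g: False, q: False}
  {g: True, q: True}


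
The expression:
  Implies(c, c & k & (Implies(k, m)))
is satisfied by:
  {m: True, k: True, c: False}
  {m: True, k: False, c: False}
  {k: True, m: False, c: False}
  {m: False, k: False, c: False}
  {m: True, c: True, k: True}


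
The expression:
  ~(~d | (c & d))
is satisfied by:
  {d: True, c: False}


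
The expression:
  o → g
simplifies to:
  g ∨ ¬o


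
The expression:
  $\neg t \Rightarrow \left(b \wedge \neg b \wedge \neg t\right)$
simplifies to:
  $t$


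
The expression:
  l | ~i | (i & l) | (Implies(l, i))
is always true.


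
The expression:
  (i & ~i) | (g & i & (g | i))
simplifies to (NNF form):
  g & i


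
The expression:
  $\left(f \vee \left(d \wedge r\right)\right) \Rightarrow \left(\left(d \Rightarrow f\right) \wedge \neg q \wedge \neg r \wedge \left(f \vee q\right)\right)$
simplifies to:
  $\left(\neg d \wedge \neg f\right) \vee \left(\neg f \wedge \neg r\right) \vee \left(\neg q \wedge \neg r\right)$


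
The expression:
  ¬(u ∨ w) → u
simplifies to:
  u ∨ w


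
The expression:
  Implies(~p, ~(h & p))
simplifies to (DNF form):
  True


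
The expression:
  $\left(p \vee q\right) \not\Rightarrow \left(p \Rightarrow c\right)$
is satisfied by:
  {p: True, c: False}


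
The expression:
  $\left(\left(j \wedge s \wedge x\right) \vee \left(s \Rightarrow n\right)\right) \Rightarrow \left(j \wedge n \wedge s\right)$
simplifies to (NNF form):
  $s \wedge \left(j \vee \neg n\right) \wedge \left(n \vee \neg j \vee \neg x\right)$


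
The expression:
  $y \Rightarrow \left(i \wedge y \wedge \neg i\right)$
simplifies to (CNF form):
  $\neg y$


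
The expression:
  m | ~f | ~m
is always true.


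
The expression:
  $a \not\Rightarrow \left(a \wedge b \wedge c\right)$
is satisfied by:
  {a: True, c: False, b: False}
  {a: True, b: True, c: False}
  {a: True, c: True, b: False}


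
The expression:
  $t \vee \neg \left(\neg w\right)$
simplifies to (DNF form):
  $t \vee w$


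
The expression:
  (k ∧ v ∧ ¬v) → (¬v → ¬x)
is always true.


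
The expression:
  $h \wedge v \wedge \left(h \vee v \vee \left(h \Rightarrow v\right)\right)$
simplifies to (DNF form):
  $h \wedge v$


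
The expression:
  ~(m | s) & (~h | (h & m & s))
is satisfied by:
  {h: False, s: False, m: False}


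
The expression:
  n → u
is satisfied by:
  {u: True, n: False}
  {n: False, u: False}
  {n: True, u: True}


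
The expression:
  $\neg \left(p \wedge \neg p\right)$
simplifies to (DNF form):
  $\text{True}$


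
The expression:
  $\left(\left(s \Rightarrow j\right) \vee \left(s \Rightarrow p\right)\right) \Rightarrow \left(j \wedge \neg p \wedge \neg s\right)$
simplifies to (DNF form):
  $\left(j \wedge \neg j \wedge \neg p\right) \vee \left(j \wedge \neg p \wedge \neg s\right) \vee \left(s \wedge \neg j \wedge \neg p\right) \vee \left(s \wedge \neg p \wedge \neg s\right)$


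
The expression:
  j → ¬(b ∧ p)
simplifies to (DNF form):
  ¬b ∨ ¬j ∨ ¬p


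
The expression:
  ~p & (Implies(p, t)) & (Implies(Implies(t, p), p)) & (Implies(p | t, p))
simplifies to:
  False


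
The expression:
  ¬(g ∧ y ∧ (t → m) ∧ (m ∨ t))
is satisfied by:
  {g: False, m: False, y: False}
  {y: True, g: False, m: False}
  {m: True, g: False, y: False}
  {y: True, m: True, g: False}
  {g: True, y: False, m: False}
  {y: True, g: True, m: False}
  {m: True, g: True, y: False}


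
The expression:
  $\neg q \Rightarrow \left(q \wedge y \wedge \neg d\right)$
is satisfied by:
  {q: True}


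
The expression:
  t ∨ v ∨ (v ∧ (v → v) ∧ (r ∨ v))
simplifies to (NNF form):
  t ∨ v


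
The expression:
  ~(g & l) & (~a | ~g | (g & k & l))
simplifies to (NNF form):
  ~g | (~a & ~l)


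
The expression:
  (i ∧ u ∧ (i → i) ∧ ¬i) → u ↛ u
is always true.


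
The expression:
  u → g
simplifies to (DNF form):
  g ∨ ¬u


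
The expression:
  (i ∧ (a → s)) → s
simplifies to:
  a ∨ s ∨ ¬i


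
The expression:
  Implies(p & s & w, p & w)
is always true.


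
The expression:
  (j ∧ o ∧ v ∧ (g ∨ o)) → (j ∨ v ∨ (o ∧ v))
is always true.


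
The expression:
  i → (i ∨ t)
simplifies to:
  True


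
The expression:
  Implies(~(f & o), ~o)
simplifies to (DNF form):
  f | ~o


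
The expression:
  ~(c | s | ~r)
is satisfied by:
  {r: True, c: False, s: False}


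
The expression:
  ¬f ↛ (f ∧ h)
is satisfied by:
  {f: False}


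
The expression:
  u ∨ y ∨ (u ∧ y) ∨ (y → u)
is always true.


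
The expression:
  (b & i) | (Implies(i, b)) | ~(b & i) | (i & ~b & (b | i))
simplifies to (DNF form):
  True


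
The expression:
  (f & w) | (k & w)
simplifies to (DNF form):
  (f & w) | (k & w)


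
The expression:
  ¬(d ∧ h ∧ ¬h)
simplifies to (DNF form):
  True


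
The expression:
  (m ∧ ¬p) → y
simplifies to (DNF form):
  p ∨ y ∨ ¬m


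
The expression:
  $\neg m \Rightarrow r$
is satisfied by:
  {r: True, m: True}
  {r: True, m: False}
  {m: True, r: False}


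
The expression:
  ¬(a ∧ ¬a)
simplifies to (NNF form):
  True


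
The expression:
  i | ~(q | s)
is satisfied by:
  {i: True, s: False, q: False}
  {i: True, q: True, s: False}
  {i: True, s: True, q: False}
  {i: True, q: True, s: True}
  {q: False, s: False, i: False}


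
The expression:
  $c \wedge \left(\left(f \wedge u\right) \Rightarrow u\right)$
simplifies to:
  $c$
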